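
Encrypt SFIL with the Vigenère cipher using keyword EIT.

WNBP

Repeat the key across the message: EITE
S(18)+E(4): 22 → W
F(5)+I(8): 13 → N
I(8)+T(19): 27≡1 → B
L(11)+E(4): 15 → P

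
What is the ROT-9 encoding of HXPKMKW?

QGYTVTF

H(7): 7+9=16 → Q
X(23): 23+9=32≡6 → G
P(15): 15+9=24 → Y
K(10): 10+9=19 → T
M(12): 12+9=21 → V
K(10): 10+9=19 → T
W(22): 22+9=31≡5 → F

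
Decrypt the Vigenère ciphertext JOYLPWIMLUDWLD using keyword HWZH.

CSZEIAJFEYEPEH

Repeat the key across the ciphertext: HWZHHWZHHWZHHW
J(9)−H(7): 2 → C
O(14)−W(22): -8≡18 → S
Y(24)−Z(25): -1≡25 → Z
L(11)−H(7): 4 → E
P(15)−H(7): 8 → I
W(22)−W(22): 0 → A
I(8)−Z(25): -17≡9 → J
M(12)−H(7): 5 → F
L(11)−H(7): 4 → E
U(20)−W(22): -2≡24 → Y
D(3)−Z(25): -22≡4 → E
W(22)−H(7): 15 → P
L(11)−H(7): 4 → E
D(3)−W(22): -19≡7 → H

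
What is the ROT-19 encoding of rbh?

kua

r(17): 17+19=36≡10 → k
b(1): 1+19=20 → u
h(7): 7+19=26≡0 → a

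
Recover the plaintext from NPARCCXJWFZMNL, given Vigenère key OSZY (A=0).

ZXBTOKYLINAOZT

Repeat the key across the ciphertext: OSZYOSZYOSZYOS
N(13)−O(14): -1≡25 → Z
P(15)−S(18): -3≡23 → X
A(0)−Z(25): -25≡1 → B
R(17)−Y(24): -7≡19 → T
C(2)−O(14): -12≡14 → O
C(2)−S(18): -16≡10 → K
X(23)−Z(25): -2≡24 → Y
J(9)−Y(24): -15≡11 → L
W(22)−O(14): 8 → I
F(5)−S(18): -13≡13 → N
Z(25)−Z(25): 0 → A
M(12)−Y(24): -12≡14 → O
N(13)−O(14): -1≡25 → Z
L(11)−S(18): -7≡19 → T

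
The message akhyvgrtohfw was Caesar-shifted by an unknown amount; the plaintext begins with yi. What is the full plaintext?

yifwteprmfdu

From the crib: a(0)−y(24)=-24≡2, so the shift is 2.
Subtract 2 from each ciphertext letter:
a(0): 0−2=-2≡24 → y
k(10): 10−2=8 → i
h(7): 7−2=5 → f
y(24): 24−2=22 → w
v(21): 21−2=19 → t
g(6): 6−2=4 → e
r(17): 17−2=15 → p
t(19): 19−2=17 → r
o(14): 14−2=12 → m
h(7): 7−2=5 → f
f(5): 5−2=3 → d
w(22): 22−2=20 → u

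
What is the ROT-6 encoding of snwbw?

ytchc

s(18): 18+6=24 → y
n(13): 13+6=19 → t
w(22): 22+6=28≡2 → c
b(1): 1+6=7 → h
w(22): 22+6=28≡2 → c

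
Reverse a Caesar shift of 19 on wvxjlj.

dceqsq

w(22): 22−19=3 → d
v(21): 21−19=2 → c
x(23): 23−19=4 → e
j(9): 9−19=-10≡16 → q
l(11): 11−19=-8≡18 → s
j(9): 9−19=-10≡16 → q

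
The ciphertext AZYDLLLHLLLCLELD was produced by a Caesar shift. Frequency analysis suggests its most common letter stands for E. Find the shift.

7

The most frequent ciphertext letter is L (appears 8 times).
L is position 11; E is position 4.
Shift = 7.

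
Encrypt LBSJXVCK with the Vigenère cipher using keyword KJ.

Repeat the key across the message: KJKJKJKJ
L(11)+K(10): 21 → V
B(1)+J(9): 10 → K
S(18)+K(10): 28≡2 → C
J(9)+J(9): 18 → S
X(23)+K(10): 33≡7 → H
V(21)+J(9): 30≡4 → E
C(2)+K(10): 12 → M
K(10)+J(9): 19 → T

VKCSHEMT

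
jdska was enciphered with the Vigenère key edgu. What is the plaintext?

Repeat the key across the ciphertext: edgue
j(9)−e(4): 5 → f
d(3)−d(3): 0 → a
s(18)−g(6): 12 → m
k(10)−u(20): -10≡16 → q
a(0)−e(4): -4≡22 → w

famqw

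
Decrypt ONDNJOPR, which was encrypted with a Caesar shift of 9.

O(14): 14−9=5 → F
N(13): 13−9=4 → E
D(3): 3−9=-6≡20 → U
N(13): 13−9=4 → E
J(9): 9−9=0 → A
O(14): 14−9=5 → F
P(15): 15−9=6 → G
R(17): 17−9=8 → I

FEUEAFGI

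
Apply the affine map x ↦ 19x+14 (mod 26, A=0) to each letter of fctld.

falpt

f(5): 19·5+14=109≡5 → f
c(2): 19·2+14=52≡0 → a
t(19): 19·19+14=375≡11 → l
l(11): 19·11+14=223≡15 → p
d(3): 19·3+14=71≡19 → t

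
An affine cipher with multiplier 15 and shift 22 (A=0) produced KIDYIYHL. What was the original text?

UGXOGOZB

The inverse of 15 mod 26 is 7, since 15·7=105≡1. Apply D(y)=7·(y−22) mod 26:
K(10): 7·(10−22)=-84≡20 → U
I(8): 7·(8−22)=-98≡6 → G
D(3): 7·(3−22)=-133≡23 → X
Y(24): 7·(24−22)=14 → O
I(8): 7·(8−22)=-98≡6 → G
Y(24): 7·(24−22)=14 → O
H(7): 7·(7−22)=-105≡25 → Z
L(11): 7·(11−22)=-77≡1 → B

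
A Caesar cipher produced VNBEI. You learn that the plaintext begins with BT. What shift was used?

20

From the crib: V(21)−B(1)=20, so the shift is 20.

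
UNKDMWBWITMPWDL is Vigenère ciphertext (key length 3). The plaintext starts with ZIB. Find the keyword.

VFJ

Subtract each crib letter from the matching ciphertext letter (mod 26):
U(20)−Z(25)=-5≡21 → V
N(13)−I(8)=5 → F
K(10)−B(1)=9 → J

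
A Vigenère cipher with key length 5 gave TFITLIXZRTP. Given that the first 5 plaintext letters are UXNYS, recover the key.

Subtract each crib letter from the matching ciphertext letter (mod 26):
T(19)−U(20)=-1≡25 → Z
F(5)−X(23)=-18≡8 → I
I(8)−N(13)=-5≡21 → V
T(19)−Y(24)=-5≡21 → V
L(11)−S(18)=-7≡19 → T

ZIVVT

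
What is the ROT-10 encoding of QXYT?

AHID

Q(16): 16+10=26≡0 → A
X(23): 23+10=33≡7 → H
Y(24): 24+10=34≡8 → I
T(19): 19+10=29≡3 → D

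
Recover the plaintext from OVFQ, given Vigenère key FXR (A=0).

JYOL

Repeat the key across the ciphertext: FXRF
O(14)−F(5): 9 → J
V(21)−X(23): -2≡24 → Y
F(5)−R(17): -12≡14 → O
Q(16)−F(5): 11 → L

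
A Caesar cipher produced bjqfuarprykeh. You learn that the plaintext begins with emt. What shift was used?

From the crib: b(1)−e(4)=-3≡23, so the shift is 23.

23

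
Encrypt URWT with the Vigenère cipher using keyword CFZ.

Repeat the key across the message: CFZC
U(20)+C(2): 22 → W
R(17)+F(5): 22 → W
W(22)+Z(25): 47≡21 → V
T(19)+C(2): 21 → V

WWVV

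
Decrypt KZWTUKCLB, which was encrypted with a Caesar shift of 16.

K(10): 10−16=-6≡20 → U
Z(25): 25−16=9 → J
W(22): 22−16=6 → G
T(19): 19−16=3 → D
U(20): 20−16=4 → E
K(10): 10−16=-6≡20 → U
C(2): 2−16=-14≡12 → M
L(11): 11−16=-5≡21 → V
B(1): 1−16=-15≡11 → L

UJGDEUMVL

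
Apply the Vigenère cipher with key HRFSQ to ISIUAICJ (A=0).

PJNMQPTO

Repeat the key across the message: HRFSQHRF
I(8)+H(7): 15 → P
S(18)+R(17): 35≡9 → J
I(8)+F(5): 13 → N
U(20)+S(18): 38≡12 → M
A(0)+Q(16): 16 → Q
I(8)+H(7): 15 → P
C(2)+R(17): 19 → T
J(9)+F(5): 14 → O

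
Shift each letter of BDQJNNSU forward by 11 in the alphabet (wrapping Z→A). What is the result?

B(1): 1+11=12 → M
D(3): 3+11=14 → O
Q(16): 16+11=27≡1 → B
J(9): 9+11=20 → U
N(13): 13+11=24 → Y
N(13): 13+11=24 → Y
S(18): 18+11=29≡3 → D
U(20): 20+11=31≡5 → F

MOBUYYDF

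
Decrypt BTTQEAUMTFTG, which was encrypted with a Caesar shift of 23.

EWWTHDXPWIWJ

B(1): 1−23=-22≡4 → E
T(19): 19−23=-4≡22 → W
T(19): 19−23=-4≡22 → W
Q(16): 16−23=-7≡19 → T
E(4): 4−23=-19≡7 → H
A(0): 0−23=-23≡3 → D
U(20): 20−23=-3≡23 → X
M(12): 12−23=-11≡15 → P
T(19): 19−23=-4≡22 → W
F(5): 5−23=-18≡8 → I
T(19): 19−23=-4≡22 → W
G(6): 6−23=-17≡9 → J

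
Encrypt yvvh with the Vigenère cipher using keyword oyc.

mtxv

Repeat the key across the message: oyco
y(24)+o(14): 38≡12 → m
v(21)+y(24): 45≡19 → t
v(21)+c(2): 23 → x
h(7)+o(14): 21 → v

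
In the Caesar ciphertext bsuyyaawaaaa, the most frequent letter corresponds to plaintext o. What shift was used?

The most frequent ciphertext letter is a (appears 6 times).
a is position 0; o is position 14.
Shift = -14≡12.

12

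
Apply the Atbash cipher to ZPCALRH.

Z(25) → A(0)
P(15) → K(10)
C(2) → X(23)
A(0) → Z(25)
L(11) → O(14)
R(17) → I(8)
H(7) → S(18)

AKXZOIS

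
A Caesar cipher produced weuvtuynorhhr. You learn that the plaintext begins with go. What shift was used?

16

From the crib: w(22)−g(6)=16, so the shift is 16.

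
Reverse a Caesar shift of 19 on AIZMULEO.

HPGTBSLV

A(0): 0−19=-19≡7 → H
I(8): 8−19=-11≡15 → P
Z(25): 25−19=6 → G
M(12): 12−19=-7≡19 → T
U(20): 20−19=1 → B
L(11): 11−19=-8≡18 → S
E(4): 4−19=-15≡11 → L
O(14): 14−19=-5≡21 → V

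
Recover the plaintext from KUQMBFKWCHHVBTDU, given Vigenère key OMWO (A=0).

Repeat the key across the ciphertext: OMWOOMWOOMWOOMWO
K(10)−O(14): -4≡22 → W
U(20)−M(12): 8 → I
Q(16)−W(22): -6≡20 → U
M(12)−O(14): -2≡24 → Y
B(1)−O(14): -13≡13 → N
F(5)−M(12): -7≡19 → T
K(10)−W(22): -12≡14 → O
W(22)−O(14): 8 → I
C(2)−O(14): -12≡14 → O
H(7)−M(12): -5≡21 → V
H(7)−W(22): -15≡11 → L
V(21)−O(14): 7 → H
B(1)−O(14): -13≡13 → N
T(19)−M(12): 7 → H
D(3)−W(22): -19≡7 → H
U(20)−O(14): 6 → G

WIUYNTOIOVLHNHHG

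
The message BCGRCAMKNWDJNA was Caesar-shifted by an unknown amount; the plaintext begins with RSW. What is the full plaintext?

From the crib: B(1)−R(17)=-16≡10, so the shift is 10.
Subtract 10 from each ciphertext letter:
B(1): 1−10=-9≡17 → R
C(2): 2−10=-8≡18 → S
G(6): 6−10=-4≡22 → W
R(17): 17−10=7 → H
C(2): 2−10=-8≡18 → S
A(0): 0−10=-10≡16 → Q
M(12): 12−10=2 → C
K(10): 10−10=0 → A
N(13): 13−10=3 → D
W(22): 22−10=12 → M
D(3): 3−10=-7≡19 → T
J(9): 9−10=-1≡25 → Z
N(13): 13−10=3 → D
A(0): 0−10=-10≡16 → Q

RSWHSQCADMTZDQ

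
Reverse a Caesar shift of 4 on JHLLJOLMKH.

FDHHFKHIGD

J(9): 9−4=5 → F
H(7): 7−4=3 → D
L(11): 11−4=7 → H
L(11): 11−4=7 → H
J(9): 9−4=5 → F
O(14): 14−4=10 → K
L(11): 11−4=7 → H
M(12): 12−4=8 → I
K(10): 10−4=6 → G
H(7): 7−4=3 → D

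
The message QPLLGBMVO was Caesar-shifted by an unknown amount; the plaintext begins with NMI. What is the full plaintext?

NMIIDYJSL

From the crib: Q(16)−N(13)=3, so the shift is 3.
Subtract 3 from each ciphertext letter:
Q(16): 16−3=13 → N
P(15): 15−3=12 → M
L(11): 11−3=8 → I
L(11): 11−3=8 → I
G(6): 6−3=3 → D
B(1): 1−3=-2≡24 → Y
M(12): 12−3=9 → J
V(21): 21−3=18 → S
O(14): 14−3=11 → L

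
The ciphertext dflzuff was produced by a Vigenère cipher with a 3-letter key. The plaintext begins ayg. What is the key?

dhf

Subtract each crib letter from the matching ciphertext letter (mod 26):
d(3)−a(0)=3 → d
f(5)−y(24)=-19≡7 → h
l(11)−g(6)=5 → f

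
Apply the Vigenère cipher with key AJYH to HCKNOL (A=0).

HLIUOU

Repeat the key across the message: AJYHAJ
H(7)+A(0): 7 → H
C(2)+J(9): 11 → L
K(10)+Y(24): 34≡8 → I
N(13)+H(7): 20 → U
O(14)+A(0): 14 → O
L(11)+J(9): 20 → U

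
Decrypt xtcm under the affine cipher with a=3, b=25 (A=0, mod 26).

The inverse of 3 mod 26 is 9, since 3·9=27≡1. Apply D(y)=9·(y−25) mod 26:
x(23): 9·(23−25)=-18≡8 → i
t(19): 9·(19−25)=-54≡24 → y
c(2): 9·(2−25)=-207≡1 → b
m(12): 9·(12−25)=-117≡13 → n

iybn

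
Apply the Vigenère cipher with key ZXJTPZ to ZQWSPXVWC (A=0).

Repeat the key across the message: ZXJTPZZXJ
Z(25)+Z(25): 50≡24 → Y
Q(16)+X(23): 39≡13 → N
W(22)+J(9): 31≡5 → F
S(18)+T(19): 37≡11 → L
P(15)+P(15): 30≡4 → E
X(23)+Z(25): 48≡22 → W
V(21)+Z(25): 46≡20 → U
W(22)+X(23): 45≡19 → T
C(2)+J(9): 11 → L

YNFLEWUTL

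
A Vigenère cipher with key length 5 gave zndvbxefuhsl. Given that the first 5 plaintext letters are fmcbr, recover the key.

Subtract each crib letter from the matching ciphertext letter (mod 26):
z(25)−f(5)=20 → u
n(13)−m(12)=1 → b
d(3)−c(2)=1 → b
v(21)−b(1)=20 → u
b(1)−r(17)=-16≡10 → k

ubbuk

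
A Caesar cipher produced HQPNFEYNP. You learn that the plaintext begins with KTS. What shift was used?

From the crib: H(7)−K(10)=-3≡23, so the shift is 23.

23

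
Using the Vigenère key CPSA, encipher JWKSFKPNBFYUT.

Repeat the key across the message: CPSACPSACPSAC
J(9)+C(2): 11 → L
W(22)+P(15): 37≡11 → L
K(10)+S(18): 28≡2 → C
S(18)+A(0): 18 → S
F(5)+C(2): 7 → H
K(10)+P(15): 25 → Z
P(15)+S(18): 33≡7 → H
N(13)+A(0): 13 → N
B(1)+C(2): 3 → D
F(5)+P(15): 20 → U
Y(24)+S(18): 42≡16 → Q
U(20)+A(0): 20 → U
T(19)+C(2): 21 → V

LLCSHZHNDUQUV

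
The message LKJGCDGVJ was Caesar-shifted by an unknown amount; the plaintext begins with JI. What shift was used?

2

From the crib: L(11)−J(9)=2, so the shift is 2.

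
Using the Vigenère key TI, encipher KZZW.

Repeat the key across the message: TITI
K(10)+T(19): 29≡3 → D
Z(25)+I(8): 33≡7 → H
Z(25)+T(19): 44≡18 → S
W(22)+I(8): 30≡4 → E

DHSE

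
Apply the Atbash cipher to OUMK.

LFNP

O(14) → L(11)
U(20) → F(5)
M(12) → N(13)
K(10) → P(15)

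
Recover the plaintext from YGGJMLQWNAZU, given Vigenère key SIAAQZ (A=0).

GYGJWMYONAJV

Repeat the key across the ciphertext: SIAAQZSIAAQZ
Y(24)−S(18): 6 → G
G(6)−I(8): -2≡24 → Y
G(6)−A(0): 6 → G
J(9)−A(0): 9 → J
M(12)−Q(16): -4≡22 → W
L(11)−Z(25): -14≡12 → M
Q(16)−S(18): -2≡24 → Y
W(22)−I(8): 14 → O
N(13)−A(0): 13 → N
A(0)−A(0): 0 → A
Z(25)−Q(16): 9 → J
U(20)−Z(25): -5≡21 → V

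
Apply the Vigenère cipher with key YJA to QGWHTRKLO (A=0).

Repeat the key across the message: YJAYJAYJA
Q(16)+Y(24): 40≡14 → O
G(6)+J(9): 15 → P
W(22)+A(0): 22 → W
H(7)+Y(24): 31≡5 → F
T(19)+J(9): 28≡2 → C
R(17)+A(0): 17 → R
K(10)+Y(24): 34≡8 → I
L(11)+J(9): 20 → U
O(14)+A(0): 14 → O

OPWFCRIUO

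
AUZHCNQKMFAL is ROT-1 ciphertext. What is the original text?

ZTYGBMPJLEZK

A(0): 0−1=-1≡25 → Z
U(20): 20−1=19 → T
Z(25): 25−1=24 → Y
H(7): 7−1=6 → G
C(2): 2−1=1 → B
N(13): 13−1=12 → M
Q(16): 16−1=15 → P
K(10): 10−1=9 → J
M(12): 12−1=11 → L
F(5): 5−1=4 → E
A(0): 0−1=-1≡25 → Z
L(11): 11−1=10 → K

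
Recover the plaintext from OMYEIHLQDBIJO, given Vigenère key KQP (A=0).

EWJUSSBAORSUE

Repeat the key across the ciphertext: KQPKQPKQPKQPK
O(14)−K(10): 4 → E
M(12)−Q(16): -4≡22 → W
Y(24)−P(15): 9 → J
E(4)−K(10): -6≡20 → U
I(8)−Q(16): -8≡18 → S
H(7)−P(15): -8≡18 → S
L(11)−K(10): 1 → B
Q(16)−Q(16): 0 → A
D(3)−P(15): -12≡14 → O
B(1)−K(10): -9≡17 → R
I(8)−Q(16): -8≡18 → S
J(9)−P(15): -6≡20 → U
O(14)−K(10): 4 → E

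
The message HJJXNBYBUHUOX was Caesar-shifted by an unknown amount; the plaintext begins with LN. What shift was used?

22

From the crib: H(7)−L(11)=-4≡22, so the shift is 22.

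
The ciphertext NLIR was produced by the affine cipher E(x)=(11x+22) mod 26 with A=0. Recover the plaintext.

LZUJ

The inverse of 11 mod 26 is 19, since 11·19=209≡1. Apply D(y)=19·(y−22) mod 26:
N(13): 19·(13−22)=-171≡11 → L
L(11): 19·(11−22)=-209≡25 → Z
I(8): 19·(8−22)=-266≡20 → U
R(17): 19·(17−22)=-95≡9 → J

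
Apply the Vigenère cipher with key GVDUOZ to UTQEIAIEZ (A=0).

Repeat the key across the message: GVDUOZGVD
U(20)+G(6): 26≡0 → A
T(19)+V(21): 40≡14 → O
Q(16)+D(3): 19 → T
E(4)+U(20): 24 → Y
I(8)+O(14): 22 → W
A(0)+Z(25): 25 → Z
I(8)+G(6): 14 → O
E(4)+V(21): 25 → Z
Z(25)+D(3): 28≡2 → C

AOTYWZOZC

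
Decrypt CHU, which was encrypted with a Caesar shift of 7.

VAN

C(2): 2−7=-5≡21 → V
H(7): 7−7=0 → A
U(20): 20−7=13 → N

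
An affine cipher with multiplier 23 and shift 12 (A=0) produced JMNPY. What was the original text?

BARZW

The inverse of 23 mod 26 is 17, since 23·17=391≡1. Apply D(y)=17·(y−12) mod 26:
J(9): 17·(9−12)=-51≡1 → B
M(12): 17·(12−12)=0 → A
N(13): 17·(13−12)=17 → R
P(15): 17·(15−12)=51≡25 → Z
Y(24): 17·(24−12)=204≡22 → W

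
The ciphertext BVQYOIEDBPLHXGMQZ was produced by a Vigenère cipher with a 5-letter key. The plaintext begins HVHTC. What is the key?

UAJFM

Subtract each crib letter from the matching ciphertext letter (mod 26):
B(1)−H(7)=-6≡20 → U
V(21)−V(21)=0 → A
Q(16)−H(7)=9 → J
Y(24)−T(19)=5 → F
O(14)−C(2)=12 → M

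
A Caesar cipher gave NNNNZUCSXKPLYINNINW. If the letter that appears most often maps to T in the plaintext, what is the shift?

The most frequent ciphertext letter is N (appears 7 times).
N is position 13; T is position 19.
Shift = -6≡20.

20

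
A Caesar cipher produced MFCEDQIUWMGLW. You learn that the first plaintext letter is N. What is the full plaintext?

NGDFERJVXNHMX

From the crib: M(12)−N(13)=-1≡25, so the shift is 25.
Subtract 25 from each ciphertext letter:
M(12): 12−25=-13≡13 → N
F(5): 5−25=-20≡6 → G
C(2): 2−25=-23≡3 → D
E(4): 4−25=-21≡5 → F
D(3): 3−25=-22≡4 → E
Q(16): 16−25=-9≡17 → R
I(8): 8−25=-17≡9 → J
U(20): 20−25=-5≡21 → V
W(22): 22−25=-3≡23 → X
M(12): 12−25=-13≡13 → N
G(6): 6−25=-19≡7 → H
L(11): 11−25=-14≡12 → M
W(22): 22−25=-3≡23 → X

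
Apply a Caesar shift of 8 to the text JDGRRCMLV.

RLOZZKUTD

J(9): 9+8=17 → R
D(3): 3+8=11 → L
G(6): 6+8=14 → O
R(17): 17+8=25 → Z
R(17): 17+8=25 → Z
C(2): 2+8=10 → K
M(12): 12+8=20 → U
L(11): 11+8=19 → T
V(21): 21+8=29≡3 → D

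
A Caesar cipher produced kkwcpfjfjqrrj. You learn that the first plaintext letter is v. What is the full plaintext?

From the crib: k(10)−v(21)=-11≡15, so the shift is 15.
Subtract 15 from each ciphertext letter:
k(10): 10−15=-5≡21 → v
k(10): 10−15=-5≡21 → v
w(22): 22−15=7 → h
c(2): 2−15=-13≡13 → n
p(15): 15−15=0 → a
f(5): 5−15=-10≡16 → q
j(9): 9−15=-6≡20 → u
f(5): 5−15=-10≡16 → q
j(9): 9−15=-6≡20 → u
q(16): 16−15=1 → b
r(17): 17−15=2 → c
r(17): 17−15=2 → c
j(9): 9−15=-6≡20 → u

vvhnaququbccu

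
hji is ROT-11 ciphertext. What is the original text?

wyx

h(7): 7−11=-4≡22 → w
j(9): 9−11=-2≡24 → y
i(8): 8−11=-3≡23 → x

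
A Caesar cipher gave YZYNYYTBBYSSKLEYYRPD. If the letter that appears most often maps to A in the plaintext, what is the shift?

The most frequent ciphertext letter is Y (appears 7 times).
Y is position 24; A is position 0.
Shift = 24.

24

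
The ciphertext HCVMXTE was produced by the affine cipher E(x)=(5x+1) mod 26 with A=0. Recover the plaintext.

WVEXUOL

The inverse of 5 mod 26 is 21, since 5·21=105≡1. Apply D(y)=21·(y−1) mod 26:
H(7): 21·(7−1)=126≡22 → W
C(2): 21·(2−1)=21 → V
V(21): 21·(21−1)=420≡4 → E
M(12): 21·(12−1)=231≡23 → X
X(23): 21·(23−1)=462≡20 → U
T(19): 21·(19−1)=378≡14 → O
E(4): 21·(4−1)=63≡11 → L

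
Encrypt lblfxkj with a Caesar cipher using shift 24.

l(11): 11+24=35≡9 → j
b(1): 1+24=25 → z
l(11): 11+24=35≡9 → j
f(5): 5+24=29≡3 → d
x(23): 23+24=47≡21 → v
k(10): 10+24=34≡8 → i
j(9): 9+24=33≡7 → h

jzjdvih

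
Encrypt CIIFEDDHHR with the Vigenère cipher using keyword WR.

YZEWAUZYDI

Repeat the key across the message: WRWRWRWRWR
C(2)+W(22): 24 → Y
I(8)+R(17): 25 → Z
I(8)+W(22): 30≡4 → E
F(5)+R(17): 22 → W
E(4)+W(22): 26≡0 → A
D(3)+R(17): 20 → U
D(3)+W(22): 25 → Z
H(7)+R(17): 24 → Y
H(7)+W(22): 29≡3 → D
R(17)+R(17): 34≡8 → I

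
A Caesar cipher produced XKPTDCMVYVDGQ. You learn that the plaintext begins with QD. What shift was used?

From the crib: X(23)−Q(16)=7, so the shift is 7.

7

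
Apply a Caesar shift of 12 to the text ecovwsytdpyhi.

e(4): 4+12=16 → q
c(2): 2+12=14 → o
o(14): 14+12=26≡0 → a
v(21): 21+12=33≡7 → h
w(22): 22+12=34≡8 → i
s(18): 18+12=30≡4 → e
y(24): 24+12=36≡10 → k
t(19): 19+12=31≡5 → f
d(3): 3+12=15 → p
p(15): 15+12=27≡1 → b
y(24): 24+12=36≡10 → k
h(7): 7+12=19 → t
i(8): 8+12=20 → u

qoahiekfpbktu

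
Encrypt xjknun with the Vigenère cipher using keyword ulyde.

Repeat the key across the message: ulydeu
x(23)+u(20): 43≡17 → r
j(9)+l(11): 20 → u
k(10)+y(24): 34≡8 → i
n(13)+d(3): 16 → q
u(20)+e(4): 24 → y
n(13)+u(20): 33≡7 → h

ruiqyh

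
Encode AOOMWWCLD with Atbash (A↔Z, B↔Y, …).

A(0) → Z(25)
O(14) → L(11)
O(14) → L(11)
M(12) → N(13)
W(22) → D(3)
W(22) → D(3)
C(2) → X(23)
L(11) → O(14)
D(3) → W(22)

ZLLNDDXOW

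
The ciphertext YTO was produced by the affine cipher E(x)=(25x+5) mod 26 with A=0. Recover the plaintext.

The inverse of 25 mod 26 is 25, since 25·25=625≡1. Apply D(y)=25·(y−5) mod 26:
Y(24): 25·(24−5)=475≡7 → H
T(19): 25·(19−5)=350≡12 → M
O(14): 25·(14−5)=225≡17 → R

HMR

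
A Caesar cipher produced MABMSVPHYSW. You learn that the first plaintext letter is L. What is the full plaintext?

From the crib: M(12)−L(11)=1, so the shift is 1.
Subtract 1 from each ciphertext letter:
M(12): 12−1=11 → L
A(0): 0−1=-1≡25 → Z
B(1): 1−1=0 → A
M(12): 12−1=11 → L
S(18): 18−1=17 → R
V(21): 21−1=20 → U
P(15): 15−1=14 → O
H(7): 7−1=6 → G
Y(24): 24−1=23 → X
S(18): 18−1=17 → R
W(22): 22−1=21 → V

LZALRUOGXRV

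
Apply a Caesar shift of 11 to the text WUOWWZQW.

HFZHHKBH

W(22): 22+11=33≡7 → H
U(20): 20+11=31≡5 → F
O(14): 14+11=25 → Z
W(22): 22+11=33≡7 → H
W(22): 22+11=33≡7 → H
Z(25): 25+11=36≡10 → K
Q(16): 16+11=27≡1 → B
W(22): 22+11=33≡7 → H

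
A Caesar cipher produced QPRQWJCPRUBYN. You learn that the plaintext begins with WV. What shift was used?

From the crib: Q(16)−W(22)=-6≡20, so the shift is 20.

20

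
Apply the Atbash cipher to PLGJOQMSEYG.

P(15) → K(10)
L(11) → O(14)
G(6) → T(19)
J(9) → Q(16)
O(14) → L(11)
Q(16) → J(9)
M(12) → N(13)
S(18) → H(7)
E(4) → V(21)
Y(24) → B(1)
G(6) → T(19)

KOTQLJNHVBT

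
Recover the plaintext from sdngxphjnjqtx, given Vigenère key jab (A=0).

jdmxxoyjmaqso

Repeat the key across the ciphertext: jabjabjabjabj
s(18)−j(9): 9 → j
d(3)−a(0): 3 → d
n(13)−b(1): 12 → m
g(6)−j(9): -3≡23 → x
x(23)−a(0): 23 → x
p(15)−b(1): 14 → o
h(7)−j(9): -2≡24 → y
j(9)−a(0): 9 → j
n(13)−b(1): 12 → m
j(9)−j(9): 0 → a
q(16)−a(0): 16 → q
t(19)−b(1): 18 → s
x(23)−j(9): 14 → o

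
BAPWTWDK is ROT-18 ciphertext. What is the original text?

JIXEBELS

B(1): 1−18=-17≡9 → J
A(0): 0−18=-18≡8 → I
P(15): 15−18=-3≡23 → X
W(22): 22−18=4 → E
T(19): 19−18=1 → B
W(22): 22−18=4 → E
D(3): 3−18=-15≡11 → L
K(10): 10−18=-8≡18 → S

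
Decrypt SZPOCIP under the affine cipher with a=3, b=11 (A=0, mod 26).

LWKBXZK

The inverse of 3 mod 26 is 9, since 3·9=27≡1. Apply D(y)=9·(y−11) mod 26:
S(18): 9·(18−11)=63≡11 → L
Z(25): 9·(25−11)=126≡22 → W
P(15): 9·(15−11)=36≡10 → K
O(14): 9·(14−11)=27≡1 → B
C(2): 9·(2−11)=-81≡23 → X
I(8): 9·(8−11)=-27≡25 → Z
P(15): 9·(15−11)=36≡10 → K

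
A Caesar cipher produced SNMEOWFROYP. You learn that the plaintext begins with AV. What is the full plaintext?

From the crib: S(18)−A(0)=18, so the shift is 18.
Subtract 18 from each ciphertext letter:
S(18): 18−18=0 → A
N(13): 13−18=-5≡21 → V
M(12): 12−18=-6≡20 → U
E(4): 4−18=-14≡12 → M
O(14): 14−18=-4≡22 → W
W(22): 22−18=4 → E
F(5): 5−18=-13≡13 → N
R(17): 17−18=-1≡25 → Z
O(14): 14−18=-4≡22 → W
Y(24): 24−18=6 → G
P(15): 15−18=-3≡23 → X

AVUMWENZWGX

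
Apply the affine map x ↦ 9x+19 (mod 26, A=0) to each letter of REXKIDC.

R(17): 9·17+19=172≡16 → Q
E(4): 9·4+19=55≡3 → D
X(23): 9·23+19=226≡18 → S
K(10): 9·10+19=109≡5 → F
I(8): 9·8+19=91≡13 → N
D(3): 9·3+19=46≡20 → U
C(2): 9·2+19=37≡11 → L

QDSFNUL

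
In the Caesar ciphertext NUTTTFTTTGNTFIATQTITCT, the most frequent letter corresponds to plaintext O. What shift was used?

The most frequent ciphertext letter is T (appears 11 times).
T is position 19; O is position 14.
Shift = 5.

5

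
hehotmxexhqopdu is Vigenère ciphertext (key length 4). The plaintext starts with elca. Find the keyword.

Subtract each crib letter from the matching ciphertext letter (mod 26):
h(7)−e(4)=3 → d
e(4)−l(11)=-7≡19 → t
h(7)−c(2)=5 → f
o(14)−a(0)=14 → o

dtfo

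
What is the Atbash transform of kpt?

k(10) → p(15)
p(15) → k(10)
t(19) → g(6)

pkg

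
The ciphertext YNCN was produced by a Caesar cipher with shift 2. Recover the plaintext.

WLAL

Y(24): 24−2=22 → W
N(13): 13−2=11 → L
C(2): 2−2=0 → A
N(13): 13−2=11 → L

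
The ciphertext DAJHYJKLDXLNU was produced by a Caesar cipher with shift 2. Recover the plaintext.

D(3): 3−2=1 → B
A(0): 0−2=-2≡24 → Y
J(9): 9−2=7 → H
H(7): 7−2=5 → F
Y(24): 24−2=22 → W
J(9): 9−2=7 → H
K(10): 10−2=8 → I
L(11): 11−2=9 → J
D(3): 3−2=1 → B
X(23): 23−2=21 → V
L(11): 11−2=9 → J
N(13): 13−2=11 → L
U(20): 20−2=18 → S

BYHFWHIJBVJLS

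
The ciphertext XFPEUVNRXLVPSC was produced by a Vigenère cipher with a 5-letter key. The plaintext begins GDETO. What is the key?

Subtract each crib letter from the matching ciphertext letter (mod 26):
X(23)−G(6)=17 → R
F(5)−D(3)=2 → C
P(15)−E(4)=11 → L
E(4)−T(19)=-15≡11 → L
U(20)−O(14)=6 → G

RCLLG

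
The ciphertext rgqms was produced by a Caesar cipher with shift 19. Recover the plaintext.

r(17): 17−19=-2≡24 → y
g(6): 6−19=-13≡13 → n
q(16): 16−19=-3≡23 → x
m(12): 12−19=-7≡19 → t
s(18): 18−19=-1≡25 → z

ynxtz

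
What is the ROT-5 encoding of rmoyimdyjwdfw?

r(17): 17+5=22 → w
m(12): 12+5=17 → r
o(14): 14+5=19 → t
y(24): 24+5=29≡3 → d
i(8): 8+5=13 → n
m(12): 12+5=17 → r
d(3): 3+5=8 → i
y(24): 24+5=29≡3 → d
j(9): 9+5=14 → o
w(22): 22+5=27≡1 → b
d(3): 3+5=8 → i
f(5): 5+5=10 → k
w(22): 22+5=27≡1 → b

wrtdnridobikb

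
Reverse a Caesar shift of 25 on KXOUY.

LYPVZ

K(10): 10−25=-15≡11 → L
X(23): 23−25=-2≡24 → Y
O(14): 14−25=-11≡15 → P
U(20): 20−25=-5≡21 → V
Y(24): 24−25=-1≡25 → Z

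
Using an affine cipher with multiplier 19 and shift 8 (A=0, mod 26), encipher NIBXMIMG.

N(13): 19·13+8=255≡21 → V
I(8): 19·8+8=160≡4 → E
B(1): 19·1+8=27≡1 → B
X(23): 19·23+8=445≡3 → D
M(12): 19·12+8=236≡2 → C
I(8): 19·8+8=160≡4 → E
M(12): 19·12+8=236≡2 → C
G(6): 19·6+8=122≡18 → S

VEBDCECS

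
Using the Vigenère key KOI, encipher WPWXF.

Repeat the key across the message: KOIKO
W(22)+K(10): 32≡6 → G
P(15)+O(14): 29≡3 → D
W(22)+I(8): 30≡4 → E
X(23)+K(10): 33≡7 → H
F(5)+O(14): 19 → T

GDEHT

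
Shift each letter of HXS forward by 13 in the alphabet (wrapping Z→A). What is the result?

UKF

H(7): 7+13=20 → U
X(23): 23+13=36≡10 → K
S(18): 18+13=31≡5 → F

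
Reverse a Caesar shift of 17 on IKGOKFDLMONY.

RTPXTOMUVXWH

I(8): 8−17=-9≡17 → R
K(10): 10−17=-7≡19 → T
G(6): 6−17=-11≡15 → P
O(14): 14−17=-3≡23 → X
K(10): 10−17=-7≡19 → T
F(5): 5−17=-12≡14 → O
D(3): 3−17=-14≡12 → M
L(11): 11−17=-6≡20 → U
M(12): 12−17=-5≡21 → V
O(14): 14−17=-3≡23 → X
N(13): 13−17=-4≡22 → W
Y(24): 24−17=7 → H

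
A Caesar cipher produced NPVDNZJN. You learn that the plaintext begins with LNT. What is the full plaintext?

LNTBLXHL

From the crib: N(13)−L(11)=2, so the shift is 2.
Subtract 2 from each ciphertext letter:
N(13): 13−2=11 → L
P(15): 15−2=13 → N
V(21): 21−2=19 → T
D(3): 3−2=1 → B
N(13): 13−2=11 → L
Z(25): 25−2=23 → X
J(9): 9−2=7 → H
N(13): 13−2=11 → L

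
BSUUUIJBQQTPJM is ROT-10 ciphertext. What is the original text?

B(1): 1−10=-9≡17 → R
S(18): 18−10=8 → I
U(20): 20−10=10 → K
U(20): 20−10=10 → K
U(20): 20−10=10 → K
I(8): 8−10=-2≡24 → Y
J(9): 9−10=-1≡25 → Z
B(1): 1−10=-9≡17 → R
Q(16): 16−10=6 → G
Q(16): 16−10=6 → G
T(19): 19−10=9 → J
P(15): 15−10=5 → F
J(9): 9−10=-1≡25 → Z
M(12): 12−10=2 → C

RIKKKYZRGGJFZC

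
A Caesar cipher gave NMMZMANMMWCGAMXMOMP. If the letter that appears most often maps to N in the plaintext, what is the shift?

The most frequent ciphertext letter is M (appears 8 times).
M is position 12; N is position 13.
Shift = -1≡25.

25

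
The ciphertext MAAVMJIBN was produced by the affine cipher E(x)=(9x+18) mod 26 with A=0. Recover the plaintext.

IYYJIZWBL

The inverse of 9 mod 26 is 3, since 9·3=27≡1. Apply D(y)=3·(y−18) mod 26:
M(12): 3·(12−18)=-18≡8 → I
A(0): 3·(0−18)=-54≡24 → Y
A(0): 3·(0−18)=-54≡24 → Y
V(21): 3·(21−18)=9 → J
M(12): 3·(12−18)=-18≡8 → I
J(9): 3·(9−18)=-27≡25 → Z
I(8): 3·(8−18)=-30≡22 → W
B(1): 3·(1−18)=-51≡1 → B
N(13): 3·(13−18)=-15≡11 → L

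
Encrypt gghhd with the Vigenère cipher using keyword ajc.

Repeat the key across the message: ajcaj
g(6)+a(0): 6 → g
g(6)+j(9): 15 → p
h(7)+c(2): 9 → j
h(7)+a(0): 7 → h
d(3)+j(9): 12 → m

gpjhm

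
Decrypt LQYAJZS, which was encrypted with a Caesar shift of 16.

VAIKTJC

L(11): 11−16=-5≡21 → V
Q(16): 16−16=0 → A
Y(24): 24−16=8 → I
A(0): 0−16=-16≡10 → K
J(9): 9−16=-7≡19 → T
Z(25): 25−16=9 → J
S(18): 18−16=2 → C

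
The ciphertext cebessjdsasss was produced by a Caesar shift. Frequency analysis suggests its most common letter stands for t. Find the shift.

25

The most frequent ciphertext letter is s (appears 6 times).
s is position 18; t is position 19.
Shift = -1≡25.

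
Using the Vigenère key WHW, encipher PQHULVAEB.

LXDQSRWLX

Repeat the key across the message: WHWWHWWHW
P(15)+W(22): 37≡11 → L
Q(16)+H(7): 23 → X
H(7)+W(22): 29≡3 → D
U(20)+W(22): 42≡16 → Q
L(11)+H(7): 18 → S
V(21)+W(22): 43≡17 → R
A(0)+W(22): 22 → W
E(4)+H(7): 11 → L
B(1)+W(22): 23 → X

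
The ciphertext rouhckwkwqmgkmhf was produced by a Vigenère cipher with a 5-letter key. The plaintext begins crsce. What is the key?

pxcfy

Subtract each crib letter from the matching ciphertext letter (mod 26):
r(17)−c(2)=15 → p
o(14)−r(17)=-3≡23 → x
u(20)−s(18)=2 → c
h(7)−c(2)=5 → f
c(2)−e(4)=-2≡24 → y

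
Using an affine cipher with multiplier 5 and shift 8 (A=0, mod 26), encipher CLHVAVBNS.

C(2): 5·2+8=18 → S
L(11): 5·11+8=63≡11 → L
H(7): 5·7+8=43≡17 → R
V(21): 5·21+8=113≡9 → J
A(0): 5·0+8=8 → I
V(21): 5·21+8=113≡9 → J
B(1): 5·1+8=13 → N
N(13): 5·13+8=73≡21 → V
S(18): 5·18+8=98≡20 → U

SLRJIJNVU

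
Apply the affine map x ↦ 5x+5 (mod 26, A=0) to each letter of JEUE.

J(9): 5·9+5=50≡24 → Y
E(4): 5·4+5=25 → Z
U(20): 5·20+5=105≡1 → B
E(4): 5·4+5=25 → Z

YZBZ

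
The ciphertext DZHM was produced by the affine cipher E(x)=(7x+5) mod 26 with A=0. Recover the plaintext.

The inverse of 7 mod 26 is 15, since 7·15=105≡1. Apply D(y)=15·(y−5) mod 26:
D(3): 15·(3−5)=-30≡22 → W
Z(25): 15·(25−5)=300≡14 → O
H(7): 15·(7−5)=30≡4 → E
M(12): 15·(12−5)=105≡1 → B

WOEB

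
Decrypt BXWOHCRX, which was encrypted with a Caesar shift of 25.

B(1): 1−25=-24≡2 → C
X(23): 23−25=-2≡24 → Y
W(22): 22−25=-3≡23 → X
O(14): 14−25=-11≡15 → P
H(7): 7−25=-18≡8 → I
C(2): 2−25=-23≡3 → D
R(17): 17−25=-8≡18 → S
X(23): 23−25=-2≡24 → Y

CYXPIDSY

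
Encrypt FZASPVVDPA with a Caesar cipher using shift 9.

OIJBYEEMYJ

F(5): 5+9=14 → O
Z(25): 25+9=34≡8 → I
A(0): 0+9=9 → J
S(18): 18+9=27≡1 → B
P(15): 15+9=24 → Y
V(21): 21+9=30≡4 → E
V(21): 21+9=30≡4 → E
D(3): 3+9=12 → M
P(15): 15+9=24 → Y
A(0): 0+9=9 → J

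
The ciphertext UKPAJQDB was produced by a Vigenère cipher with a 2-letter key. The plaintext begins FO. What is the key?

Subtract each crib letter from the matching ciphertext letter (mod 26):
U(20)−F(5)=15 → P
K(10)−O(14)=-4≡22 → W

PW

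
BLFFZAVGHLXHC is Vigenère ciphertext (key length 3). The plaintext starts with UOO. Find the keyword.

Subtract each crib letter from the matching ciphertext letter (mod 26):
B(1)−U(20)=-19≡7 → H
L(11)−O(14)=-3≡23 → X
F(5)−O(14)=-9≡17 → R

HXR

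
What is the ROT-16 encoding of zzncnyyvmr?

ppdsdoolch

z(25): 25+16=41≡15 → p
z(25): 25+16=41≡15 → p
n(13): 13+16=29≡3 → d
c(2): 2+16=18 → s
n(13): 13+16=29≡3 → d
y(24): 24+16=40≡14 → o
y(24): 24+16=40≡14 → o
v(21): 21+16=37≡11 → l
m(12): 12+16=28≡2 → c
r(17): 17+16=33≡7 → h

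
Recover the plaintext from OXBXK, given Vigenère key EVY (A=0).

KCDTP

Repeat the key across the ciphertext: EVYEV
O(14)−E(4): 10 → K
X(23)−V(21): 2 → C
B(1)−Y(24): -23≡3 → D
X(23)−E(4): 19 → T
K(10)−V(21): -11≡15 → P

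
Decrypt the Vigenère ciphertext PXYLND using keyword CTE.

Repeat the key across the ciphertext: CTECTE
P(15)−C(2): 13 → N
X(23)−T(19): 4 → E
Y(24)−E(4): 20 → U
L(11)−C(2): 9 → J
N(13)−T(19): -6≡20 → U
D(3)−E(4): -1≡25 → Z

NEUJUZ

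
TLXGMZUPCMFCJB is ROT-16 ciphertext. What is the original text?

T(19): 19−16=3 → D
L(11): 11−16=-5≡21 → V
X(23): 23−16=7 → H
G(6): 6−16=-10≡16 → Q
M(12): 12−16=-4≡22 → W
Z(25): 25−16=9 → J
U(20): 20−16=4 → E
P(15): 15−16=-1≡25 → Z
C(2): 2−16=-14≡12 → M
M(12): 12−16=-4≡22 → W
F(5): 5−16=-11≡15 → P
C(2): 2−16=-14≡12 → M
J(9): 9−16=-7≡19 → T
B(1): 1−16=-15≡11 → L

DVHQWJEZMWPMTL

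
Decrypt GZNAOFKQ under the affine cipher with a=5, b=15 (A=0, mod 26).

TCKXFYZV

The inverse of 5 mod 26 is 21, since 5·21=105≡1. Apply D(y)=21·(y−15) mod 26:
G(6): 21·(6−15)=-189≡19 → T
Z(25): 21·(25−15)=210≡2 → C
N(13): 21·(13−15)=-42≡10 → K
A(0): 21·(0−15)=-315≡23 → X
O(14): 21·(14−15)=-21≡5 → F
F(5): 21·(5−15)=-210≡24 → Y
K(10): 21·(10−15)=-105≡25 → Z
Q(16): 21·(16−15)=21 → V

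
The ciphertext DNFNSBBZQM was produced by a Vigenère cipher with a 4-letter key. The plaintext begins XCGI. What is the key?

Subtract each crib letter from the matching ciphertext letter (mod 26):
D(3)−X(23)=-20≡6 → G
N(13)−C(2)=11 → L
F(5)−G(6)=-1≡25 → Z
N(13)−I(8)=5 → F

GLZF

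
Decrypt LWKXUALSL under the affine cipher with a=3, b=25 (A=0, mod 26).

EZVIHJEPE

The inverse of 3 mod 26 is 9, since 3·9=27≡1. Apply D(y)=9·(y−25) mod 26:
L(11): 9·(11−25)=-126≡4 → E
W(22): 9·(22−25)=-27≡25 → Z
K(10): 9·(10−25)=-135≡21 → V
X(23): 9·(23−25)=-18≡8 → I
U(20): 9·(20−25)=-45≡7 → H
A(0): 9·(0−25)=-225≡9 → J
L(11): 9·(11−25)=-126≡4 → E
S(18): 9·(18−25)=-63≡15 → P
L(11): 9·(11−25)=-126≡4 → E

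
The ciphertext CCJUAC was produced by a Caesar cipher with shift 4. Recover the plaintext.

C(2): 2−4=-2≡24 → Y
C(2): 2−4=-2≡24 → Y
J(9): 9−4=5 → F
U(20): 20−4=16 → Q
A(0): 0−4=-4≡22 → W
C(2): 2−4=-2≡24 → Y

YYFQWY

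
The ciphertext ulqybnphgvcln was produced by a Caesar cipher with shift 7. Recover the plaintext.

u(20): 20−7=13 → n
l(11): 11−7=4 → e
q(16): 16−7=9 → j
y(24): 24−7=17 → r
b(1): 1−7=-6≡20 → u
n(13): 13−7=6 → g
p(15): 15−7=8 → i
h(7): 7−7=0 → a
g(6): 6−7=-1≡25 → z
v(21): 21−7=14 → o
c(2): 2−7=-5≡21 → v
l(11): 11−7=4 → e
n(13): 13−7=6 → g

nejrugiazoveg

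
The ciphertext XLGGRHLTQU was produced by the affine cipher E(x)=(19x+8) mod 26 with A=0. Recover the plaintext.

The inverse of 19 mod 26 is 11, since 19·11=209≡1. Apply D(y)=11·(y−8) mod 26:
X(23): 11·(23−8)=165≡9 → J
L(11): 11·(11−8)=33≡7 → H
G(6): 11·(6−8)=-22≡4 → E
G(6): 11·(6−8)=-22≡4 → E
R(17): 11·(17−8)=99≡21 → V
H(7): 11·(7−8)=-11≡15 → P
L(11): 11·(11−8)=33≡7 → H
T(19): 11·(19−8)=121≡17 → R
Q(16): 11·(16−8)=88≡10 → K
U(20): 11·(20−8)=132≡2 → C

JHEEVPHRKC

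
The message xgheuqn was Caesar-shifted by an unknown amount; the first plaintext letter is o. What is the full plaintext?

oxyvlhe

From the crib: x(23)−o(14)=9, so the shift is 9.
Subtract 9 from each ciphertext letter:
x(23): 23−9=14 → o
g(6): 6−9=-3≡23 → x
h(7): 7−9=-2≡24 → y
e(4): 4−9=-5≡21 → v
u(20): 20−9=11 → l
q(16): 16−9=7 → h
n(13): 13−9=4 → e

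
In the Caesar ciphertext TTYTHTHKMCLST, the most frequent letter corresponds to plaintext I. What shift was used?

11

The most frequent ciphertext letter is T (appears 5 times).
T is position 19; I is position 8.
Shift = 11.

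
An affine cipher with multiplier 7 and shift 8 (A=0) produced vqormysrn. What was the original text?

nqmfigufx

The inverse of 7 mod 26 is 15, since 7·15=105≡1. Apply D(y)=15·(y−8) mod 26:
v(21): 15·(21−8)=195≡13 → n
q(16): 15·(16−8)=120≡16 → q
o(14): 15·(14−8)=90≡12 → m
r(17): 15·(17−8)=135≡5 → f
m(12): 15·(12−8)=60≡8 → i
y(24): 15·(24−8)=240≡6 → g
s(18): 15·(18−8)=150≡20 → u
r(17): 15·(17−8)=135≡5 → f
n(13): 15·(13−8)=75≡23 → x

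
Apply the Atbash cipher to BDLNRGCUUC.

B(1) → Y(24)
D(3) → W(22)
L(11) → O(14)
N(13) → M(12)
R(17) → I(8)
G(6) → T(19)
C(2) → X(23)
U(20) → F(5)
U(20) → F(5)
C(2) → X(23)

YWOMITXFFX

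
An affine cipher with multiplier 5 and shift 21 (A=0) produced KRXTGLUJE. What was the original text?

The inverse of 5 mod 26 is 21, since 5·21=105≡1. Apply D(y)=21·(y−21) mod 26:
K(10): 21·(10−21)=-231≡3 → D
R(17): 21·(17−21)=-84≡20 → U
X(23): 21·(23−21)=42≡16 → Q
T(19): 21·(19−21)=-42≡10 → K
G(6): 21·(6−21)=-315≡23 → X
L(11): 21·(11−21)=-210≡24 → Y
U(20): 21·(20−21)=-21≡5 → F
J(9): 21·(9−21)=-252≡8 → I
E(4): 21·(4−21)=-357≡7 → H

DUQKXYFIH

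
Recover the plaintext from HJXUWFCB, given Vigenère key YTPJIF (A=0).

Repeat the key across the ciphertext: YTPJIFYT
H(7)−Y(24): -17≡9 → J
J(9)−T(19): -10≡16 → Q
X(23)−P(15): 8 → I
U(20)−J(9): 11 → L
W(22)−I(8): 14 → O
F(5)−F(5): 0 → A
C(2)−Y(24): -22≡4 → E
B(1)−T(19): -18≡8 → I

JQILOAEI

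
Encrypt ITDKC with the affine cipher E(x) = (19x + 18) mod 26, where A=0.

OPXAE

I(8): 19·8+18=170≡14 → O
T(19): 19·19+18=379≡15 → P
D(3): 19·3+18=75≡23 → X
K(10): 19·10+18=208≡0 → A
C(2): 19·2+18=56≡4 → E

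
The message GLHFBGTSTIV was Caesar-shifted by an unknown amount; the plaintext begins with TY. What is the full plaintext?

TYUSOTGFGVI

From the crib: G(6)−T(19)=-13≡13, so the shift is 13.
Subtract 13 from each ciphertext letter:
G(6): 6−13=-7≡19 → T
L(11): 11−13=-2≡24 → Y
H(7): 7−13=-6≡20 → U
F(5): 5−13=-8≡18 → S
B(1): 1−13=-12≡14 → O
G(6): 6−13=-7≡19 → T
T(19): 19−13=6 → G
S(18): 18−13=5 → F
T(19): 19−13=6 → G
I(8): 8−13=-5≡21 → V
V(21): 21−13=8 → I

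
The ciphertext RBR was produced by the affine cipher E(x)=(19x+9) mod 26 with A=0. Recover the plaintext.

The inverse of 19 mod 26 is 11, since 19·11=209≡1. Apply D(y)=11·(y−9) mod 26:
R(17): 11·(17−9)=88≡10 → K
B(1): 11·(1−9)=-88≡16 → Q
R(17): 11·(17−9)=88≡10 → K

KQK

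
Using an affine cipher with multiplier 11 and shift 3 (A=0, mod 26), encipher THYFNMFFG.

T(19): 11·19+3=212≡4 → E
H(7): 11·7+3=80≡2 → C
Y(24): 11·24+3=267≡7 → H
F(5): 11·5+3=58≡6 → G
N(13): 11·13+3=146≡16 → Q
M(12): 11·12+3=135≡5 → F
F(5): 11·5+3=58≡6 → G
F(5): 11·5+3=58≡6 → G
G(6): 11·6+3=69≡17 → R

ECHGQFGGR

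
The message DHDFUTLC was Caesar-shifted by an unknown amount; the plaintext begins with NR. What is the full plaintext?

NRNPEDVM

From the crib: D(3)−N(13)=-10≡16, so the shift is 16.
Subtract 16 from each ciphertext letter:
D(3): 3−16=-13≡13 → N
H(7): 7−16=-9≡17 → R
D(3): 3−16=-13≡13 → N
F(5): 5−16=-11≡15 → P
U(20): 20−16=4 → E
T(19): 19−16=3 → D
L(11): 11−16=-5≡21 → V
C(2): 2−16=-14≡12 → M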